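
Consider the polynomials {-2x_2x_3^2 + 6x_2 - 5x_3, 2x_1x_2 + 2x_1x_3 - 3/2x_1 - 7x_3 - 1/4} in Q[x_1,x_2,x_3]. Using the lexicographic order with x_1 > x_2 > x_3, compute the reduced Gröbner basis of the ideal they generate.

G = {x_1x_2 + x_1x_3 - 3/4x_1 - 7/2x_3 - 1/8, x_1x_3^3 - 3/4x_1x_3^2 - 11/2x_1x_3 + 9/4x_1 - 7/2x_3^3 - 1/8x_3^2 + 21/2x_3 + 3/8, x_2x_3^2 - 3x_2 + 5/2x_3}

Buchberger's algorithm terminates because the ascending chain of leading-term ideals stabilizes.

f_1 = -2x_2x_3^2 + 6x_2 - 5x_3, LT = x_2x_3^2.
f_2 = 2x_1x_2 + 2x_1x_3 - 3/2x_1 - 7x_3 - 1/4, LT = x_1x_2.

S(f_1,f_2): lcm = x_1x_2x_3^2. S = -3x_1x_2 - x_1x_3^3 + 3/4x_1x_3^2 + 5/2x_1x_3 + 7/2x_3^3 + 1/8x_3^2.
  leading term x_1x_2: subtract (-3/2)·f_2 from -3x_1x_2 - x_1x_3^3 + 3/4x_1x_3^2 + 5/2x_1x_3 + 7/2x_3^3 + 1/8x_3^2 → -x_1x_3^3 + 3/4x_1x_3^2 + 11/2x_1x_3 - 9/4x_1 + 7/2x_3^3 + 1/8x_3^2 - 21/2x_3 - 3/8
  leading term x_1x_3^3: no divisor's leading term divides it; move -x_1x_3^3 to the remainder.
  leading term x_1x_3^2: no divisor's leading term divides it; move 3/4x_1x_3^2 to the remainder.
  leading term x_1x_3: no divisor's leading term divides it; move 11/2x_1x_3 to the remainder.
  leading term x_1: no divisor's leading term divides it; move -9/4x_1 to the remainder.
  leading term x_3^3: no divisor's leading term divides it; move 7/2x_3^3 to the remainder.
  leading term x_3^2: no divisor's leading term divides it; move 1/8x_3^2 to the remainder.
  leading term x_3: no divisor's leading term divides it; move -21/2x_3 to the remainder.
  leading term 1: no divisor's leading term divides it; move -3/8 to the remainder.
  remainder -x_1x_3^3 + 3/4x_1x_3^2 + 11/2x_1x_3 - 9/4x_1 + 7/2x_3^3 + 1/8x_3^2 - 21/2x_3 - 3/8 ≠ 0; add g_3 = -x_1x_3^3 + 3/4x_1x_3^2 + 11/2x_1x_3 - 9/4x_1 + 7/2x_3^3 + 1/8x_3^2 - 21/2x_3 - 3/8 to the basis.

S(f_1,g_3): lcm = x_1x_2x_3^3. S = 3/4x_1x_2x_3^2 + 5/2x_1x_2x_3 - 9/4x_1x_2 + 5/2x_1x_3^2 + 7/2x_2x_3^3 + 1/8x_2x_3^2 - 21/2x_2x_3 - 3/8x_2.
  leading term x_1x_2x_3^2: subtract (-3/8x_1)·f_1 from 3/4x_1x_2x_3^2 + 5/2x_1x_2x_3 - 9/4x_1x_2 + 5/2x_1x_3^2 + 7/2x_2x_3^3 + 1/8x_2x_3^2 - 21/2x_2x_3 - 3/8x_2 → 5/2x_1x_2x_3 + 5/2x_1x_3^2 - 15/8x_1x_3 + 7/2x_2x_3^3 + 1/8x_2x_3^2 - 21/2x_2x_3 - 3/8x_2
  leading term x_1x_2x_3: subtract (5/4x_3)·f_2 from 5/2x_1x_2x_3 + 5/2x_1x_3^2 - 15/8x_1x_3 + 7/2x_2x_3^3 + 1/8x_2x_3^2 - 21/2x_2x_3 - 3/8x_2 → 7/2x_2x_3^3 + 1/8x_2x_3^2 - 21/2x_2x_3 - 3/8x_2 + 35/4x_3^2 + 5/16x_3
  leading term x_2x_3^3: subtract (-7/4x_3)·f_1 from 7/2x_2x_3^3 + 1/8x_2x_3^2 - 21/2x_2x_3 - 3/8x_2 + 35/4x_3^2 + 5/16x_3 → 1/8x_2x_3^2 - 3/8x_2 + 5/16x_3
  leading term x_2x_3^2: subtract (-1/16)·f_1 from 1/8x_2x_3^2 - 3/8x_2 + 5/16x_3 → 0
  remainder 0.

S(f_2,g_3): lcm = x_1x_2x_3^3. S = 3/4x_1x_2x_3^2 + 11/2x_1x_2x_3 - 9/4x_1x_2 + x_1x_3^4 - 3/4x_1x_3^3 + 7/2x_2x_3^3 + 1/8x_2x_3^2 - 21/2x_2x_3 - 3/8x_2 - 7/2x_3^4 - 1/8x_3^3.
  leading term x_1x_2x_3^2: subtract (-3/8x_1)·f_1 from 3/4x_1x_2x_3^2 + 11/2x_1x_2x_3 - 9/4x_1x_2 + x_1x_3^4 - 3/4x_1x_3^3 + 7/2x_2x_3^3 + 1/8x_2x_3^2 - 21/2x_2x_3 - 3/8x_2 - 7/2x_3^4 - 1/8x_3^3 → 11/2x_1x_2x_3 + x_1x_3^4 - 3/4x_1x_3^3 - 15/8x_1x_3 + 7/2x_2x_3^3 + 1/8x_2x_3^2 - 21/2x_2x_3 - 3/8x_2 - 7/2x_3^4 - 1/8x_3^3
  leading term x_1x_2x_3: subtract (11/4x_3)·f_2 from 11/2x_1x_2x_3 + x_1x_3^4 - 3/4x_1x_3^3 - 15/8x_1x_3 + 7/2x_2x_3^3 + 1/8x_2x_3^2 - 21/2x_2x_3 - 3/8x_2 - 7/2x_3^4 - 1/8x_3^3 → x_1x_3^4 - 3/4x_1x_3^3 - 11/2x_1x_3^2 + 9/4x_1x_3 + 7/2x_2x_3^3 + 1/8x_2x_3^2 - 21/2x_2x_3 - 3/8x_2 - 7/2x_3^4 - 1/8x_3^3 + 77/4x_3^2 + 11/16x_3
  leading term x_1x_3^4: subtract (-x_3)·g_3 from x_1x_3^4 - 3/4x_1x_3^3 - 11/2x_1x_3^2 + 9/4x_1x_3 + 7/2x_2x_3^3 + 1/8x_2x_3^2 - 21/2x_2x_3 - 3/8x_2 - 7/2x_3^4 - 1/8x_3^3 + 77/4x_3^2 + 11/16x_3 → 7/2x_2x_3^3 + 1/8x_2x_3^2 - 21/2x_2x_3 - 3/8x_2 + 35/4x_3^2 + 5/16x_3
  leading term x_2x_3^3: subtract (-7/4x_3)·f_1 from 7/2x_2x_3^3 + 1/8x_2x_3^2 - 21/2x_2x_3 - 3/8x_2 + 35/4x_3^2 + 5/16x_3 → 1/8x_2x_3^2 - 3/8x_2 + 5/16x_3
  leading term x_2x_3^2: subtract (-1/16)·f_1 from 1/8x_2x_3^2 - 3/8x_2 + 5/16x_3 → 0
  remainder 0.

Every S-polynomial of the final basis reduces to 0, so we have a Gröbner basis.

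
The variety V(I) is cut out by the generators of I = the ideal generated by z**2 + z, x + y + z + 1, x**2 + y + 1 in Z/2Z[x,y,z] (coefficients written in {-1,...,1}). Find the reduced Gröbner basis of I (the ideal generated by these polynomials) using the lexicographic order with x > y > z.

f_1 = z**2 + z, LT = z**2.
f_2 = x + y + z + 1, LT = x.
f_3 = x**2 + y + 1, LT = x**2.

S(f_2,f_3): lcm = x**2. S = x*y + x*z + x + y + 1.
  reduce S modulo (f_1, f_2, f_3):
  remainder y**2 + y + z ≠ 0; add g_4 = y**2 + y + z to the basis.

The other S-polynomials (S(f_1,f_2), S(f_1,f_3), S(f_1,g_4), S(f_2,g_4), S(f_3,g_4)) all reduce to 0 modulo the current basis, so we have a Gröbner basis.
Inter-reduce: drop elements whose leading term is divisible by another's, tail-reduce, and make monic.

G = {x + y + z + 1, y**2 + y + z, z**2 + z}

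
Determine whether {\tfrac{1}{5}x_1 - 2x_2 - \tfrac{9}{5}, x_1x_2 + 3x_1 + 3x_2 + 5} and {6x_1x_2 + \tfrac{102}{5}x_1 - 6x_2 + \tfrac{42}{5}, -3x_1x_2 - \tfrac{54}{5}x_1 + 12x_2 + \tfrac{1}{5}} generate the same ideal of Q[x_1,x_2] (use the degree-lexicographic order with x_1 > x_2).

No, the ideals differ.

For a fixed monomial order, each ideal has a unique reduced Gröbner basis; comparing bases decides equality.
Buchberger on the first generating set:
f_1 = \tfrac{1}{5}x_1 - 2x_2 - \tfrac{9}{5}, LT = x_1.
f_2 = x_1x_2 + 3x_1 + 3x_2 + 5, LT = x_1x_2.

S(f_1,f_2): lcm = x_1x_2. S = -10x_2^{2} - 3x_1 - 12x_2 - 5.
  reduce S modulo (f_1, f_2):
  remainder -10x_2^{2} - 42x_2 - 32 ≠ 0; add g_3 = -10x_2^{2} - 42x_2 - 32 to the basis.

The other S-polynomials (S(f_1,g_3), S(f_2,g_3)) all reduce to 0 modulo the current basis, so we have a Gröbner basis.
Inter-reduce: drop elements whose leading term is divisible by another's, tail-reduce, and make monic.
Reduced Gröbner basis: {x_2^{2} + \tfrac{21}{5}x_2 + \tfrac{16}{5}, x_1 - 10x_2 - 9}.

Buchberger on the second generating set:
h_1 = 6x_1x_2 + \tfrac{102}{5}x_1 - 6x_2 + \tfrac{42}{5}, LT = x_1x_2.
h_2 = -3x_1x_2 - \tfrac{54}{5}x_1 + 12x_2 + \tfrac{1}{5}, LT = x_1x_2.

S(h_1,h_2): lcm = x_1x_2. S = -\tfrac{1}{5}x_1 + 3x_2 + \tfrac{22}{15}.
  reduce S modulo (h_1, h_2):
  remainder -\tfrac{1}{5}x_1 + 3x_2 + \tfrac{22}{15} ≠ 0; add k_3 = -\tfrac{1}{5}x_1 + 3x_2 + \tfrac{22}{15} to the basis.

S(h_1,k_3): lcm = x_1x_2. S = 15x_2^{2} + \tfrac{17}{5}x_1 + \tfrac{19}{3}x_2 + \tfrac{7}{5}.
  reduce S modulo (h_1, h_2, k_3):
  remainder 15x_2^{2} + \tfrac{172}{3}x_2 + \tfrac{79}{3} ≠ 0; add k_4 = 15x_2^{2} + \tfrac{172}{3}x_2 + \tfrac{79}{3} to the basis.

The other S-polynomials (S(h_2,k_3), S(h_1,k_4), S(h_2,k_4), S(k_3,k_4)) all reduce to 0 modulo the current basis, so we have a Gröbner basis.
Inter-reduce: drop elements whose leading term is divisible by another's, tail-reduce, and make monic.
Reduced Gröbner basis: {x_2^{2} + \tfrac{172}{45}x_2 + \tfrac{79}{45}, x_1 - 15x_2 - \tfrac{22}{3}}.

The bases are distinct; the ideals are different.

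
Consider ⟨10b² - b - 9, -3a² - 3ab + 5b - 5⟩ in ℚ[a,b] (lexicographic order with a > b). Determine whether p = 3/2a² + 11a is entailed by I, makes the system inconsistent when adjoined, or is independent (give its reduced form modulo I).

3/2a² + 11a is independent of I; its normal form modulo I is -3/2ab + 11a + 5/2b - 5/2.

First compute the reduced Gröbner basis of I by Buchberger's algorithm.
f_1 = 10b² - b - 9, LT = b².
f_2 = -3a² - 3ab + 5b - 5, LT = a².

S(f_1,f_2): leading monomials are coprime, so the S-polynomial reduces to 0 (Buchberger's first criterion).
Every S-polynomial of the final basis reduces to 0, so we have a Gröbner basis.
Inter-reduce: drop elements whose leading term is divisible by another's, tail-reduce, and make monic.
Reduced Gröbner basis: {a² + ab - 5/3b + 5/3, b² - 1/10b - 9/10}.
Label its elements g_1 = a² + ab - 5/3b + 5/3, g_2 = b² - 1/10b - 9/10.

Reduce p = 3/2a² + 11a modulo G:
  leading term a²: subtract (3/2)·g_1 from 3/2a² + 11a → -3/2ab + 11a + 5/2b - 5/2
  leading term ab: no divisor's leading term divides it; move -3/2ab to the remainder.
  leading term a: no divisor's leading term divides it; move 11a to the remainder.
  leading term b: no divisor's leading term divides it; move 5/2b to the remainder.
  leading term 1: no divisor's leading term divides it; move -5/2 to the remainder.
  normal form = -3/2ab + 11a + 5/2b - 5/2.
The normal form is nonzero, so p ∉ I. Since p minus its normal form lies in I, I + (p) = I + (r) where r = -3/2ab + 11a + 5/2b - 5/2; decide whether this ideal is the whole ring.
Run Buchberger on G together with r (pairs among the g_i already reduce to 0 since G is a Gröbner basis):
g_1 = a² + ab - 5/3b + 5/3, LT = a².
g_2 = b² - 1/10b - 9/10, LT = b².
r = -3/2ab + 11a + 5/2b - 5/2, LT = ab.

S(g_1,g_2): leading monomials are coprime, so the S-polynomial reduces to 0 (Buchberger's first criterion).
S(g_1,r): lcm = a²b. S = 22/3a² + ab² + 5/3ab - 5/3a - 5/3b² + 5/3b.
  leading term a²: subtract (22/3)·g_1 from 22/3a² + ab² + 5/3ab - 5/3a - 5/3b² + 5/3b → ab² - 17/3ab - 5/3a - 5/3b² + 125/9b - 110/9
  leading term ab²: subtract (a)·g_2 from ab² - 17/3ab - 5/3a - 5/3b² + 125/9b - 110/9 → -167/30ab - 23/30a - 5/3b² + 125/9b - 110/9
  leading term ab: subtract (167/45)·r from -167/30ab - 23/30a - 5/3b² + 125/9b - 110/9 → -3743/90a - 5/3b² + 83/18b - 53/18
  leading term a: no divisor's leading term divides it; move -3743/90a to the remainder.
  leading term b²: subtract (-5/3)·g_2 from -5/3b² + 83/18b - 53/18 → 40/9b - 40/9
  leading term b: no divisor's leading term divides it; move 40/9b to the remainder.
  leading term 1: no divisor's leading term divides it; move -40/9 to the remainder.
  remainder -3743/90a + 40/9b - 40/9 ≠ 0; add m_4 = -3743/90a + 40/9b - 40/9 to the basis.

S(g_2,r): lcm = ab². S = 217/30ab - 9/10a + 5/3b² - 5/3b.
  leading term ab: subtract (-217/45)·r from 217/30ab - 9/10a + 5/3b² - 5/3b → 4693/90a + 5/3b² + 187/18b - 217/18
  leading term a: subtract (-247/197)·m_4 from 4693/90a + 5/3b² + 187/18b - 217/18 → 5/3b² + 56599/3546b - 62509/3546
  leading term b²: subtract (5/3)·g_2 from 5/3b² + 56599/3546b - 62509/3546 → 28595/1773b - 28595/1773
  leading term b: no divisor's leading term divides it; move 28595/1773b to the remainder.
  leading term 1: no divisor's leading term divides it; move -28595/1773 to the remainder.
  remainder 28595/1773b - 28595/1773 ≠ 0; add m_5 = 28595/1773b - 28595/1773 to the basis.

S(g_1,m_4): lcm = a². S = 4143/3743ab - 400/3743a - 5/3b + 5/3.
  leading term ab: subtract (-2762/3743)·r from 4143/3743ab - 400/3743a - 5/3b + 5/3 → 1578/197a + 2000/11229b - 2000/11229
  leading term a: subtract (-142020/737371)·m_4 from 1578/197a + 2000/11229b - 2000/11229 → 120400/116427b - 120400/116427
  leading term b: subtract (240/3743)·m_5 from 120400/116427b - 120400/116427 → 0
  remainder 0.

S(g_2,m_4): leading monomials are coprime, so the S-polynomial reduces to 0 (Buchberger's first criterion).
S(r,m_4): lcm = ab. S = -22/3a + 400/3743b² - 19915/11229b + 5/3.
  leading term a: subtract (660/3743)·m_4 from -22/3a + 400/3743b² - 19915/11229b + 5/3 → 400/3743b² - 28715/11229b + 27515/11229
  leading term b²: subtract (400/3743)·g_2 from 400/3743b² - 28715/11229b + 27515/11229 → -1505/591b + 1505/591
  leading term b: subtract (-3/19)·m_5 from -1505/591b + 1505/591 → 0
  remainder 0.

S(g_1,m_5): leading monomials are coprime, so the S-polynomial reduces to 0 (Buchberger's first criterion).
S(g_2,m_5): lcm = b². S = 9/10b - 9/10.
  leading term b: subtract (15957/285950)·m_5 from 9/10b - 9/10 → 0
  remainder 0.

S(r,m_5): lcm = ab. S = -19/3a - 5/3b + 5/3.
  leading term a: subtract (30/197)·m_4 from -19/3a - 5/3b + 5/3 → -1385/591b + 1385/591
  leading term b: subtract (-831/5719)·m_5 from -1385/591b + 1385/591 → 0
  remainder 0.

S(m_4,m_5): leading monomials are coprime, so the S-polynomial reduces to 0 (Buchberger's first criterion).
Every S-polynomial of the final basis reduces to 0, so we have a Gröbner basis.
Inter-reduce: drop elements whose leading term is divisible by another's, tail-reduce, and make monic.
Reduced Gröbner basis: {a, b - 1}.
The reduced Gröbner basis of I + (p) is {a, b - 1} ≠ {1}, a proper ideal, so the enlarged system stays consistent: p is independent of I, with normal form -3/2ab + 11a + 5/2b - 5/2.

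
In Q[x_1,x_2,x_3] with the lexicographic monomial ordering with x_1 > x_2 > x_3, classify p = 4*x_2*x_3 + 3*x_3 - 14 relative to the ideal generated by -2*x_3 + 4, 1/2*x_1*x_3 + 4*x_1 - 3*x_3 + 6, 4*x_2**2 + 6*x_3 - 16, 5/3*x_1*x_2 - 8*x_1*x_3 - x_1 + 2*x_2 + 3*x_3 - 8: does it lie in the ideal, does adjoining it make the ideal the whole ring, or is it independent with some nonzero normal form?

First compute the reduced Gröbner basis of I by Buchberger's algorithm.
f_1 = -2*x_3 + 4, LT = x_3.
f_2 = 1/2*x_1*x_3 + 4*x_1 - 3*x_3 + 6, LT = x_1*x_3.
f_3 = 4*x_2**2 + 6*x_3 - 16, LT = x_2**2.
f_4 = 5/3*x_1*x_2 - 8*x_1*x_3 - x_1 + 2*x_2 + 3*x_3 - 8, LT = x_1*x_2.

S(f_1,f_2): lcm = x_1*x_3. S = -10*x_1 + 6*x_3 - 12.
  leading term x_1: no divisor's leading term divides it; move -10*x_1 to the remainder.
  leading term x_3: subtract (-3)·f_1 from 6*x_3 - 12 → 0
  remainder -10*x_1 ≠ 0; add h_5 = -10*x_1 to the basis.

S(f_2,f_4): lcm = x_1*x_2*x_3. S = 8*x_1*x_2 + 24/5*x_1*x_3**2 + 3/5*x_1*x_3 - 36/5*x_2*x_3 + 12*x_2 - 9/5*x_3**2 + 24/5*x_3.
  leading term x_1*x_2: subtract (24/5)·f_4 from 8*x_1*x_2 + 24/5*x_1*x_3**2 + 3/5*x_1*x_3 - 36/5*x_2*x_3 + 12*x_2 - 9/5*x_3**2 + 24/5*x_3 → 24/5*x_1*x_3**2 + 39*x_1*x_3 + 24/5*x_1 - 36/5*x_2*x_3 + 12/5*x_2 - 9/5*x_3**2 - 48/5*x_3 + 192/5
  leading term x_1*x_3**2: subtract (-12/5*x_1*x_3)·f_1 from 24/5*x_1*x_3**2 + 39*x_1*x_3 + 24/5*x_1 - 36/5*x_2*x_3 + 12/5*x_2 - 9/5*x_3**2 - 48/5*x_3 + 192/5 → 243/5*x_1*x_3 + 24/5*x_1 - 36/5*x_2*x_3 + 12/5*x_2 - 9/5*x_3**2 - 48/5*x_3 + 192/5
  leading term x_1*x_3: subtract (-243/10*x_1)·f_1 from 243/5*x_1*x_3 + 24/5*x_1 - 36/5*x_2*x_3 + 12/5*x_2 - 9/5*x_3**2 - 48/5*x_3 + 192/5 → 102*x_1 - 36/5*x_2*x_3 + 12/5*x_2 - 9/5*x_3**2 - 48/5*x_3 + 192/5
  leading term x_1: subtract (-51/5)·h_5 from 102*x_1 - 36/5*x_2*x_3 + 12/5*x_2 - 9/5*x_3**2 - 48/5*x_3 + 192/5 → -36/5*x_2*x_3 + 12/5*x_2 - 9/5*x_3**2 - 48/5*x_3 + 192/5
  leading term x_2*x_3: subtract (18/5*x_2)·f_1 from -36/5*x_2*x_3 + 12/5*x_2 - 9/5*x_3**2 - 48/5*x_3 + 192/5 → -12*x_2 - 9/5*x_3**2 - 48/5*x_3 + 192/5
  leading term x_2: no divisor's leading term divides it; move -12*x_2 to the remainder.
  leading term x_3**2: subtract (9/10*x_3)·f_1 from -9/5*x_3**2 - 48/5*x_3 + 192/5 → -66/5*x_3 + 192/5
  leading term x_3: subtract (33/5)·f_1 from -66/5*x_3 + 192/5 → 12
  leading term 1: no divisor's leading term divides it; move 12 to the remainder.
  remainder -12*x_2 + 12 ≠ 0; add h_6 = -12*x_2 + 12 to the basis.

The other S-polynomials (S(f_1,f_3), S(f_1,f_4), S(f_2,f_3), S(f_3,f_4), S(f_1,h_5), S(f_2,h_5), S(f_3,h_5), S(f_4,h_5), S(f_1,h_6), S(f_2,h_6), S(f_3,h_6), S(f_4,h_6), S(h_5,h_6)) all reduce to 0 modulo the current basis, so we have a Gröbner basis.
Inter-reduce: drop elements whose leading term is divisible by another's, tail-reduce, and make monic.
Reduced Gröbner basis: {x_1, x_2 - 1, x_3 - 2}.
Label its elements g_1 = x_1, g_2 = x_2 - 1, g_3 = x_3 - 2.

Reduce p = 4*x_2*x_3 + 3*x_3 - 14 modulo G:
  leading term x_2*x_3: subtract (4*x_3)·g_2 from 4*x_2*x_3 + 3*x_3 - 14 → 7*x_3 - 14
  leading term x_3: subtract (7)·g_3 from 7*x_3 - 14 → 0
  normal form = 0.
Since the normal form is 0, p ∈ I.

Ideal membership is decidable via reduction modulo a Gröbner basis.

4*x_2*x_3 + 3*x_3 - 14 lies in I (it reduces to 0).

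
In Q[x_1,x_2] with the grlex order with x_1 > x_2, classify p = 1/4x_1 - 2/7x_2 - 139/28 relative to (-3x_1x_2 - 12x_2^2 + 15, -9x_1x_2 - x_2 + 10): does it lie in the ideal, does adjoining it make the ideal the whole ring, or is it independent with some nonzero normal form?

Adjoining 1/4x_1 - 2/7x_2 - 139/28 makes the ideal the whole ring: the system is inconsistent.

First compute the reduced Gröbner basis of I by Buchberger's algorithm.
f_1 = -3x_1x_2 - 12x_2^2 + 15, LT = x_1x_2.
f_2 = -9x_1x_2 - x_2 + 10, LT = x_1x_2.

S(f_1,f_2): lcm = x_1x_2. S = 4x_2^2 - 1/9x_2 - 35/9.
  reduce S modulo (f_1, f_2):
  remainder 4x_2^2 - 1/9x_2 - 35/9 ≠ 0; add h_3 = 4x_2^2 - 1/9x_2 - 35/9 to the basis.

S(f_1,h_3): lcm = x_1x_2^2. S = 4x_2^3 + 1/36x_1x_2 + 35/36x_1 - 5x_2.
  reduce S modulo (f_1, f_2, h_3):
  remainder 35/36x_1 - 10/9x_2 + 5/36 ≠ 0; add h_4 = 35/36x_1 - 10/9x_2 + 5/36 to the basis.

The other S-polynomials (S(f_2,h_3), S(f_1,h_4), S(f_2,h_4), S(h_3,h_4)) all reduce to 0 modulo the current basis, so we have a Gröbner basis.
Inter-reduce: drop elements whose leading term is divisible by another's, tail-reduce, and make monic.
Reduced Gröbner basis: {x_2^2 - 1/36x_2 - 35/36, x_1 - 8/7x_2 + 1/7}.
Label its elements g_1 = x_2^2 - 1/36x_2 - 35/36, g_2 = x_1 - 8/7x_2 + 1/7.

Reduce p = 1/4x_1 - 2/7x_2 - 139/28 modulo G:
  leading term x_1: subtract (1/4)·g_2 from 1/4x_1 - 2/7x_2 - 139/28 → -5
  leading term 1: no divisor's leading term divides it; move -5 to the remainder.
  normal form = -5.
The normal form is nonzero, so p ∉ I. Since p minus its normal form lies in I, I + (p) = I + (r) where r = -5; decide whether this ideal is the whole ring.
Here r = -5 is a nonzero constant, hence a unit: 1 ∈ I + (p), the Gröbner basis of I + (p) is {1}, and the enlarged system has no common solution — adjoining p is inconsistent.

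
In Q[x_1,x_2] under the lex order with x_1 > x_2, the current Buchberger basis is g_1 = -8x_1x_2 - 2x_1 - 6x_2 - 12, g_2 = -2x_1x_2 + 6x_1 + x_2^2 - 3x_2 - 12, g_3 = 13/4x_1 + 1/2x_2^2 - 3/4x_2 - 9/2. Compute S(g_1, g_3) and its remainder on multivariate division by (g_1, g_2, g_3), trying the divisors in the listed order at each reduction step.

lcm(LM(g_1), LM(g_3)) = x_1x_2.
S = (lcm/LT(g_1))·g_1 − (lcm/LT(g_3))·g_3 = 1/4x_1 - 2/13x_2^3 + 3/13x_2^2 + 111/52x_2 + 3/2.
Reduce S modulo (g_1, g_2, g_3) in that order:
  leading term x_1: subtract (1/13)·g_3 from 1/4x_1 - 2/13x_2^3 + 3/13x_2^2 + 111/52x_2 + 3/2 → -2/13x_2^3 + 5/26x_2^2 + 57/26x_2 + 24/13
  leading term x_2^3: no divisor's leading term divides it; move -2/13x_2^3 to the remainder.
  leading term x_2^2: no divisor's leading term divides it; move 5/26x_2^2 to the remainder.
  leading term x_2: no divisor's leading term divides it; move 57/26x_2 to the remainder.
  leading term 1: no divisor's leading term divides it; move 24/13 to the remainder.
The remainder -2/13x_2^3 + 5/26x_2^2 + 57/26x_2 + 24/13 is nonzero, so it would be added as the next basis element.

S(g_1, g_3) = 1/4x_1 - 2/13x_2^3 + 3/13x_2^2 + 111/52x_2 + 3/2; remainder on division = -2/13x_2^3 + 5/26x_2^2 + 57/26x_2 + 24/13.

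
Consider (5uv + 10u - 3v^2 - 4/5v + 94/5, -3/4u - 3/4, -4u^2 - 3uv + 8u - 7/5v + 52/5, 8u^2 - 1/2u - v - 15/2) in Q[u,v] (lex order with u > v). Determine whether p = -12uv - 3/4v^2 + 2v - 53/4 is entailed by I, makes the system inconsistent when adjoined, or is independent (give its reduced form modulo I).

-12uv - 3/4v^2 + 2v - 53/4 lies in I (it reduces to 0).

First compute the reduced Gröbner basis of I by Buchberger's algorithm.
f_1 = 5uv + 10u - 3v^2 - 4/5v + 94/5, LT = uv.
f_2 = -3/4u - 3/4, LT = u.
f_3 = -4u^2 - 3uv + 8u - 7/5v + 52/5, LT = u^2.
f_4 = 8u^2 - 1/2u - v - 15/2, LT = u^2.

S(f_1,f_2): lcm = uv. S = 2u - 3/5v^2 - 29/25v + 94/25.
  leading term u: subtract (-8/3)·f_2 from 2u - 3/5v^2 - 29/25v + 94/25 → -3/5v^2 - 29/25v + 44/25
  leading term v^2: no divisor's leading term divides it; move -3/5v^2 to the remainder.
  leading term v: no divisor's leading term divides it; move -29/25v to the remainder.
  leading term 1: no divisor's leading term divides it; move 44/25 to the remainder.
  remainder -3/5v^2 - 29/25v + 44/25 ≠ 0; add h_5 = -3/5v^2 - 29/25v + 44/25 to the basis.

S(f_1,f_3): lcm = u^2v. S = 2u^2 - 27/20uv^2 + 46/25uv + 94/25u - 7/20v^2 + 13/5v.
  leading term u^2: subtract (-8/3u)·f_2 from 2u^2 - 27/20uv^2 + 46/25uv + 94/25u - 7/20v^2 + 13/5v → -27/20uv^2 + 46/25uv + 44/25u - 7/20v^2 + 13/5v
  leading term uv^2: subtract (-27/100v)·f_1 from -27/20uv^2 + 46/25uv + 44/25u - 7/20v^2 + 13/5v → 227/50uv + 44/25u - 81/100v^3 - 283/500v^2 + 1919/250v
  leading term uv: subtract (227/250)·f_1 from 227/50uv + 44/25u - 81/100v^3 - 283/500v^2 + 1919/250v → -183/25u - 81/100v^3 + 1079/500v^2 + 10503/1250v - 10669/625
  leading term u: subtract (244/25)·f_2 from -183/25u - 81/100v^3 + 1079/500v^2 + 10503/1250v - 10669/625 → -81/100v^3 + 1079/500v^2 + 10503/1250v - 6094/625
  leading term v^3: subtract (27/20v)·h_5 from -81/100v^3 + 1079/500v^2 + 10503/1250v - 6094/625 → 931/250v^2 + 7533/1250v - 6094/625
  leading term v^2: subtract (-931/150)·h_5 from 931/250v^2 + 7533/1250v - 6094/625 → -88/75v + 88/75
  leading term v: no divisor's leading term divides it; move -88/75v to the remainder.
  leading term 1: no divisor's leading term divides it; move 88/75 to the remainder.
  remainder -88/75v + 88/75 ≠ 0; add h_6 = -88/75v + 88/75 to the basis.

S(f_1,f_4): lcm = u^2v. S = 2u^2 - 3/5uv^2 - 39/400uv + 94/25u + 1/8v^2 + 15/16v.
  leading term u^2: subtract (-8/3u)·f_2 from 2u^2 - 3/5uv^2 - 39/400uv + 94/25u + 1/8v^2 + 15/16v → -3/5uv^2 - 39/400uv + 44/25u + 1/8v^2 + 15/16v
  leading term uv^2: subtract (-3/25v)·f_1 from -3/5uv^2 - 39/400uv + 44/25u + 1/8v^2 + 15/16v → 441/400uv + 44/25u - 9/25v^3 + 29/1000v^2 + 6387/2000v
  leading term uv: subtract (441/2000)·f_1 from 441/400uv + 44/25u - 9/25v^3 + 29/1000v^2 + 6387/2000v → -89/200u - 9/25v^3 + 1381/2000v^2 + 33699/10000v - 20727/5000
  leading term u: subtract (89/150)·f_2 from -89/200u - 9/25v^3 + 1381/2000v^2 + 33699/10000v - 20727/5000 → -9/25v^3 + 1381/2000v^2 + 33699/10000v - 9251/2500
  leading term v^3: subtract (3/5v)·h_5 from -9/25v^3 + 1381/2000v^2 + 33699/10000v - 9251/2500 → 2773/2000v^2 + 23139/10000v - 9251/2500
  leading term v^2: subtract (-2773/1200)·h_5 from 2773/2000v^2 + 23139/10000v - 9251/2500 → -11/30v + 11/30
  leading term v: subtract (5/16)·h_6 from -11/30v + 11/30 → 0
  remainder 0.

S(f_2,f_3): lcm = u^2. S = -3/4uv + 3u - 7/20v + 13/5.
  leading term uv: subtract (-3/20)·f_1 from -3/4uv + 3u - 7/20v + 13/5 → 9/2u - 9/20v^2 - 47/100v + 271/50
  leading term u: subtract (-6)·f_2 from 9/2u - 9/20v^2 - 47/100v + 271/50 → -9/20v^2 - 47/100v + 23/25
  leading term v^2: subtract (3/4)·h_5 from -9/20v^2 - 47/100v + 23/25 → 2/5v - 2/5
  leading term v: subtract (-15/44)·h_6 from 2/5v - 2/5 → 0
  remainder 0.

S(f_2,f_4): lcm = u^2. S = 17/16u + 1/8v + 15/16.
  leading term u: subtract (-17/12)·f_2 from 17/16u + 1/8v + 15/16 → 1/8v - 1/8
  leading term v: subtract (-75/704)·h_6 from 1/8v - 1/8 → 0
  remainder 0.

S(f_3,f_4): lcm = u^2. S = 3/4uv - 31/16u + 19/40v - 133/80.
  leading term uv: subtract (3/20)·f_1 from 3/4uv - 31/16u + 19/40v - 133/80 → -55/16u + 9/20v^2 + 119/200v - 1793/400
  leading term u: subtract (55/12)·f_2 from -55/16u + 9/20v^2 + 119/200v - 1793/400 → 9/20v^2 + 119/200v - 209/200
  leading term v^2: subtract (-3/4)·h_5 from 9/20v^2 + 119/200v - 209/200 → -11/40v + 11/40
  leading term v: subtract (15/64)·h_6 from -11/40v + 11/40 → 0
  remainder 0.

S(f_1,h_5): lcm = uv^2. S = 1/15uv + 44/15u - 3/5v^3 - 4/25v^2 + 94/25v.
  leading term uv: subtract (1/75)·f_1 from 1/15uv + 44/15u - 3/5v^3 - 4/25v^2 + 94/25v → 14/5u - 3/5v^3 - 3/25v^2 + 1414/375v - 94/375
  leading term u: subtract (-56/15)·f_2 from 14/5u - 3/5v^3 - 3/25v^2 + 1414/375v - 94/375 → -3/5v^3 - 3/25v^2 + 1414/375v - 1144/375
  leading term v^3: subtract (v)·h_5 from -3/5v^3 - 3/25v^2 + 1414/375v - 1144/375 → 26/25v^2 + 754/375v - 1144/375
  leading term v^2: subtract (-26/15)·h_5 from 26/25v^2 + 754/375v - 1144/375 → 0
  remainder 0.

S(f_2,h_5): leading monomials are coprime, so the S-polynomial reduces to 0 (Buchberger's first criterion).
S(f_3,h_5): leading monomials are coprime, so the S-polynomial reduces to 0 (Buchberger's first criterion).
S(f_4,h_5): leading monomials are coprime, so the S-polynomial reduces to 0 (Buchberger's first criterion).
S(f_1,h_6): lcm = uv. S = 3u - 3/5v^2 - 4/25v + 94/25.
  leading term u: subtract (-4)·f_2 from 3u - 3/5v^2 - 4/25v + 94/25 → -3/5v^2 - 4/25v + 19/25
  leading term v^2: subtract (1)·h_5 from -3/5v^2 - 4/25v + 19/25 → v - 1
  leading term v: subtract (-75/88)·h_6 from v - 1 → 0
  remainder 0.

S(f_2,h_6): leading monomials are coprime, so the S-polynomial reduces to 0 (Buchberger's first criterion).
S(f_3,h_6): leading monomials are coprime, so the S-polynomial reduces to 0 (Buchberger's first criterion).
S(f_4,h_6): leading monomials are coprime, so the S-polynomial reduces to 0 (Buchberger's first criterion).
S(h_5,h_6): lcm = v^2. S = 44/15v - 44/15.
  leading term v: subtract (-5/2)·h_6 from 44/15v - 44/15 → 0
  remainder 0.

Every S-polynomial of the final basis reduces to 0, so we have a Gröbner basis.
Inter-reduce: drop elements whose leading term is divisible by another's, tail-reduce, and make monic.
Reduced Gröbner basis: {u + 1, v - 1}.
Label its elements g_1 = u + 1, g_2 = v - 1.

Reduce p = -12uv - 3/4v^2 + 2v - 53/4 modulo G:
  leading term uv: subtract (-12v)·g_1 from -12uv - 3/4v^2 + 2v - 53/4 → -3/4v^2 + 14v - 53/4
  leading term v^2: subtract (-3/4v)·g_2 from -3/4v^2 + 14v - 53/4 → 53/4v - 53/4
  leading term v: subtract (53/4)·g_2 from 53/4v - 53/4 → 0
  normal form = 0.
Since the normal form is 0, p ∈ I.

Ideal membership is decidable via reduction modulo a Gröbner basis.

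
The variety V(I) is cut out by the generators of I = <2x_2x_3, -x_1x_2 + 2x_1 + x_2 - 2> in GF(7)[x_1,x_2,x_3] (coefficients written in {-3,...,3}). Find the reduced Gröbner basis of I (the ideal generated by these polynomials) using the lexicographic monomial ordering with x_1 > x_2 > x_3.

G = {x_1x_2 - 2x_1 - x_2 + 2, x_1x_3 - x_3, x_2x_3}

f_1 = 2x_2x_3, LT = x_2x_3.
f_2 = -x_1x_2 + 2x_1 + x_2 - 2, LT = x_1x_2.

S(f_1,f_2): lcm = x_1x_2x_3. S = 2x_1x_3 + x_2x_3 - 2x_3.
  leading term x_1x_3: no divisor's leading term divides it; move 2x_1x_3 to the remainder.
  leading term x_2x_3: subtract (-3)·f_1 from x_2x_3 - 2x_3 → -2x_3
  leading term x_3: no divisor's leading term divides it; move -2x_3 to the remainder.
  remainder 2x_1x_3 - 2x_3 ≠ 0; add g_3 = 2x_1x_3 - 2x_3 to the basis.

The other S-polynomials (S(f_1,g_3), S(f_2,g_3)) all reduce to 0 modulo the current basis, so we have a Gröbner basis.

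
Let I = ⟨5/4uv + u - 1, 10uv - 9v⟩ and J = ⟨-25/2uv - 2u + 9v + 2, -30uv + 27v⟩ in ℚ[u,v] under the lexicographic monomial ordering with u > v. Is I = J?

Yes, the ideals are equal.

Two ideals are equal iff their reduced Gröbner bases coincide (the reduced basis is unique for a fixed ordering).
Buchberger on the first generating set:
f_1 = 5/4uv + u - 1, LT = uv.
f_2 = 10uv - 9v, LT = uv.

S(f_1,f_2): lcm = uv. S = ⅘u + 9/10v - ⅘.
  leading term u: no divisor's leading term divides it; move ⅘u to the remainder.
  leading term v: no divisor's leading term divides it; move 9/10v to the remainder.
  leading term 1: no divisor's leading term divides it; move -⅘ to the remainder.
  remainder ⅘u + 9/10v - ⅘ ≠ 0; add g_3 = ⅘u + 9/10v - ⅘ to the basis.

S(f_1,g_3): lcm = uv. S = ⅘u - 9/8v² + v - ⅘.
  leading term u: subtract (1)·g_3 from ⅘u - 9/8v² + v - ⅘ → -9/8v² + 1/10v
  leading term v²: no divisor's leading term divides it; move -9/8v² to the remainder.
  leading term v: no divisor's leading term divides it; move 1/10v to the remainder.
  remainder -9/8v² + 1/10v ≠ 0; add g_4 = -9/8v² + 1/10v to the basis.

S(f_2,g_3): lcm = uv. S = -9/8v² + 1/10v.
  leading term v²: subtract (1)·g_4 from -9/8v² + 1/10v → 0
  remainder 0.

S(f_1,g_4): lcm = uv². S = 8/9uv - ⅘v.
  leading term uv: subtract (32/45)·f_1 from 8/9uv - ⅘v → -32/45u - ⅘v + 32/45
  leading term u: subtract (-8/9)·g_3 from -32/45u - ⅘v + 32/45 → 0
  remainder 0.

S(f_2,g_4): lcm = uv². S = 4/45uv - 9/10v².
  leading term uv: subtract (16/225)·f_1 from 4/45uv - 9/10v² → -16/225u - 9/10v² + 16/225
  leading term u: subtract (-4/45)·g_3 from -16/225u - 9/10v² + 16/225 → -9/10v² + 2/25v
  leading term v²: subtract (⅘)·g_4 from -9/10v² + 2/25v → 0
  remainder 0.

S(g_3,g_4): leading monomials are coprime, so the S-polynomial reduces to 0 (Buchberger's first criterion).
Every S-polynomial of the final basis reduces to 0, so we have a Gröbner basis.
Inter-reduce: drop elements whose leading term is divisible by another's, tail-reduce, and make monic.
Reduced Gröbner basis: {u + 9/8v - 1, v² - 4/45v}.

Buchberger on the second generating set:
h_1 = -25/2uv - 2u + 9v + 2, LT = uv.
h_2 = -30uv + 27v, LT = uv.

S(h_1,h_2): lcm = uv. S = 4/25u + 9/50v - 4/25.
  leading term u: no divisor's leading term divides it; move 4/25u to the remainder.
  leading term v: no divisor's leading term divides it; move 9/50v to the remainder.
  leading term 1: no divisor's leading term divides it; move -4/25 to the remainder.
  remainder 4/25u + 9/50v - 4/25 ≠ 0; add k_3 = 4/25u + 9/50v - 4/25 to the basis.

S(h_1,k_3): lcm = uv. S = 4/25u - 9/8v² + 7/25v - 4/25.
  leading term u: subtract (1)·k_3 from 4/25u - 9/8v² + 7/25v - 4/25 → -9/8v² + 1/10v
  leading term v²: no divisor's leading term divides it; move -9/8v² to the remainder.
  leading term v: no divisor's leading term divides it; move 1/10v to the remainder.
  remainder -9/8v² + 1/10v ≠ 0; add k_4 = -9/8v² + 1/10v to the basis.

S(h_2,k_3): lcm = uv. S = -9/8v² + 1/10v.
  leading term v²: subtract (1)·k_4 from -9/8v² + 1/10v → 0
  remainder 0.

S(h_1,k_4): lcm = uv². S = 56/225uv - 18/25v² - 4/25v.
  leading term uv: subtract (-112/5625)·h_1 from 56/225uv - 18/25v² - 4/25v → -224/5625u - 18/25v² + 12/625v + 224/5625
  leading term u: subtract (-56/225)·k_3 from -224/5625u - 18/25v² + 12/625v + 224/5625 → -18/25v² + 8/125v
  leading term v²: subtract (16/25)·k_4 from -18/25v² + 8/125v → 0
  remainder 0.

S(h_2,k_4): lcm = uv². S = 4/45uv - 9/10v².
  leading term uv: subtract (-8/1125)·h_1 from 4/45uv - 9/10v² → -16/1125u - 9/10v² + 8/125v + 16/1125
  leading term u: subtract (-4/45)·k_3 from -16/1125u - 9/10v² + 8/125v + 16/1125 → -9/10v² + 2/25v
  leading term v²: subtract (⅘)·k_4 from -9/10v² + 2/25v → 0
  remainder 0.

S(k_3,k_4): leading monomials are coprime, so the S-polynomial reduces to 0 (Buchberger's first criterion).
Every S-polynomial of the final basis reduces to 0, so we have a Gröbner basis.
Inter-reduce: drop elements whose leading term is divisible by another's, tail-reduce, and make monic.
Reduced Gröbner basis: {u + 9/8v - 1, v² - 4/45v}.

Same reduced basis, so the two generating sets span the same ideal.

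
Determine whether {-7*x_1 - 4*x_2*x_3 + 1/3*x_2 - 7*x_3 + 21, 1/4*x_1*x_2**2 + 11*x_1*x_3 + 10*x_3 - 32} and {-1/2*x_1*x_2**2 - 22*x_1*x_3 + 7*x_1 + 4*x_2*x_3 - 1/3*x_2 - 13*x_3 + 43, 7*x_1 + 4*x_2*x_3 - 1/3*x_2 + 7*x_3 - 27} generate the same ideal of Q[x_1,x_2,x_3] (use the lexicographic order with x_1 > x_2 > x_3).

Two ideals are equal iff their reduced Gröbner bases coincide (the reduced basis is unique for a fixed ordering).
Buchberger on the first generating set:
f_1 = -7*x_1 - 4*x_2*x_3 + 1/3*x_2 - 7*x_3 + 21, LT = x_1.
f_2 = 1/4*x_1*x_2**2 + 11*x_1*x_3 + 10*x_3 - 32, LT = x_1*x_2**2.

S(f_1,f_2): lcm = x_1*x_2**2. S = -44*x_1*x_3 + 4/7*x_2**3*x_3 - 1/21*x_2**3 + x_2**2*x_3 - 3*x_2**2 - 40*x_3 + 128.
  leading term x_1*x_3: subtract (44/7*x_3)·f_1 from -44*x_1*x_3 + 4/7*x_2**3*x_3 - 1/21*x_2**3 + x_2**2*x_3 - 3*x_2**2 - 40*x_3 + 128 → 4/7*x_2**3*x_3 - 1/21*x_2**3 + x_2**2*x_3 - 3*x_2**2 + 176/7*x_2*x_3**2 - 44/21*x_2*x_3 + 44*x_3**2 - 172*x_3 + 128
  leading term x_2**3*x_3: no divisor's leading term divides it; move 4/7*x_2**3*x_3 to the remainder.
  leading term x_2**3: no divisor's leading term divides it; move -1/21*x_2**3 to the remainder.
  leading term x_2**2*x_3: no divisor's leading term divides it; move x_2**2*x_3 to the remainder.
  leading term x_2**2: no divisor's leading term divides it; move -3*x_2**2 to the remainder.
  leading term x_2*x_3**2: no divisor's leading term divides it; move 176/7*x_2*x_3**2 to the remainder.
  leading term x_2*x_3: no divisor's leading term divides it; move -44/21*x_2*x_3 to the remainder.
  leading term x_3**2: no divisor's leading term divides it; move 44*x_3**2 to the remainder.
  leading term x_3: no divisor's leading term divides it; move -172*x_3 to the remainder.
  leading term 1: no divisor's leading term divides it; move 128 to the remainder.
  remainder 4/7*x_2**3*x_3 - 1/21*x_2**3 + x_2**2*x_3 - 3*x_2**2 + 176/7*x_2*x_3**2 - 44/21*x_2*x_3 + 44*x_3**2 - 172*x_3 + 128 ≠ 0; add g_3 = 4/7*x_2**3*x_3 - 1/21*x_2**3 + x_2**2*x_3 - 3*x_2**2 + 176/7*x_2*x_3**2 - 44/21*x_2*x_3 + 44*x_3**2 - 172*x_3 + 128 to the basis.

The other S-polynomials (S(f_1,g_3), S(f_2,g_3)) all reduce to 0 modulo the current basis, so we have a Gröbner basis.
Inter-reduce: drop elements whose leading term is divisible by another's, tail-reduce, and make monic.
Reduced Gröbner basis: {x_1 + 4/7*x_2*x_3 - 1/21*x_2 + x_3 - 3, x_2**3*x_3 - 1/12*x_2**3 + 7/4*x_2**2*x_3 - 21/4*x_2**2 + 44*x_2*x_3**2 - 11/3*x_2*x_3 + 77*x_3**2 - 301*x_3 + 224}.

Buchberger on the second generating set:
h_1 = -1/2*x_1*x_2**2 - 22*x_1*x_3 + 7*x_1 + 4*x_2*x_3 - 1/3*x_2 - 13*x_3 + 43, LT = x_1*x_2**2.
h_2 = 7*x_1 + 4*x_2*x_3 - 1/3*x_2 + 7*x_3 - 27, LT = x_1.

S(h_1,h_2): lcm = x_1*x_2**2. S = 44*x_1*x_3 - 14*x_1 - 4/7*x_2**3*x_3 + 1/21*x_2**3 - x_2**2*x_3 + 27/7*x_2**2 - 8*x_2*x_3 + 2/3*x_2 + 26*x_3 - 86.
  leading term x_1*x_3: subtract (44/7*x_3)·h_2 from 44*x_1*x_3 - 14*x_1 - 4/7*x_2**3*x_3 + 1/21*x_2**3 - x_2**2*x_3 + 27/7*x_2**2 - 8*x_2*x_3 + 2/3*x_2 + 26*x_3 - 86 → -14*x_1 - 4/7*x_2**3*x_3 + 1/21*x_2**3 - x_2**2*x_3 + 27/7*x_2**2 - 176/7*x_2*x_3**2 - 124/21*x_2*x_3 + 2/3*x_2 - 44*x_3**2 + 1370/7*x_3 - 86
  leading term x_1: subtract (-2)·h_2 from -14*x_1 - 4/7*x_2**3*x_3 + 1/21*x_2**3 - x_2**2*x_3 + 27/7*x_2**2 - 176/7*x_2*x_3**2 - 124/21*x_2*x_3 + 2/3*x_2 - 44*x_3**2 + 1370/7*x_3 - 86 → -4/7*x_2**3*x_3 + 1/21*x_2**3 - x_2**2*x_3 + 27/7*x_2**2 - 176/7*x_2*x_3**2 + 44/21*x_2*x_3 - 44*x_3**2 + 1468/7*x_3 - 140
  leading term x_2**3*x_3: no divisor's leading term divides it; move -4/7*x_2**3*x_3 to the remainder.
  leading term x_2**3: no divisor's leading term divides it; move 1/21*x_2**3 to the remainder.
  leading term x_2**2*x_3: no divisor's leading term divides it; move -x_2**2*x_3 to the remainder.
  leading term x_2**2: no divisor's leading term divides it; move 27/7*x_2**2 to the remainder.
  leading term x_2*x_3**2: no divisor's leading term divides it; move -176/7*x_2*x_3**2 to the remainder.
  leading term x_2*x_3: no divisor's leading term divides it; move 44/21*x_2*x_3 to the remainder.
  leading term x_3**2: no divisor's leading term divides it; move -44*x_3**2 to the remainder.
  leading term x_3: no divisor's leading term divides it; move 1468/7*x_3 to the remainder.
  leading term 1: no divisor's leading term divides it; move -140 to the remainder.
  remainder -4/7*x_2**3*x_3 + 1/21*x_2**3 - x_2**2*x_3 + 27/7*x_2**2 - 176/7*x_2*x_3**2 + 44/21*x_2*x_3 - 44*x_3**2 + 1468/7*x_3 - 140 ≠ 0; add k_3 = -4/7*x_2**3*x_3 + 1/21*x_2**3 - x_2**2*x_3 + 27/7*x_2**2 - 176/7*x_2*x_3**2 + 44/21*x_2*x_3 - 44*x_3**2 + 1468/7*x_3 - 140 to the basis.

The other S-polynomials (S(h_1,k_3), S(h_2,k_3)) all reduce to 0 modulo the current basis, so we have a Gröbner basis.
Inter-reduce: drop elements whose leading term is divisible by another's, tail-reduce, and make monic.
Reduced Gröbner basis: {x_1 + 4/7*x_2*x_3 - 1/21*x_2 + x_3 - 27/7, x_2**3*x_3 - 1/12*x_2**3 + 7/4*x_2**2*x_3 - 27/4*x_2**2 + 44*x_2*x_3**2 - 11/3*x_2*x_3 + 77*x_3**2 - 367*x_3 + 245}.

Since the reduced bases disagree, the two ideals are not the same.

No, the ideals differ.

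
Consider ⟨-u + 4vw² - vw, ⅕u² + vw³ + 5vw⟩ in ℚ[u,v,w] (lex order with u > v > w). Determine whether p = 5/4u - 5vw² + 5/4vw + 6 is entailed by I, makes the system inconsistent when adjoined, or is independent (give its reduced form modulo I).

First compute the reduced Gröbner basis of I by Buchberger's algorithm.
f_1 = -u + 4vw² - vw, LT = u.
f_2 = ⅕u² + vw³ + 5vw, LT = u².

S(f_1,f_2): lcm = u². S = -4uvw² + uvw - 5vw³ - 25vw.
  leading term uvw²: subtract (4vw²)·f_1 from -4uvw² + uvw - 5vw³ - 25vw → uvw - 16v²w⁴ + 4v²w³ - 5vw³ - 25vw
  leading term uvw: subtract (-vw)·f_1 from uvw - 16v²w⁴ + 4v²w³ - 5vw³ - 25vw → -16v²w⁴ + 8v²w³ - v²w² - 5vw³ - 25vw
  leading term v²w⁴: no divisor's leading term divides it; move -16v²w⁴ to the remainder.
  leading term v²w³: no divisor's leading term divides it; move 8v²w³ to the remainder.
  leading term v²w²: no divisor's leading term divides it; move -v²w² to the remainder.
  leading term vw³: no divisor's leading term divides it; move -5vw³ to the remainder.
  leading term vw: no divisor's leading term divides it; move -25vw to the remainder.
  remainder -16v²w⁴ + 8v²w³ - v²w² - 5vw³ - 25vw ≠ 0; add h_3 = -16v²w⁴ + 8v²w³ - v²w² - 5vw³ - 25vw to the basis.

The other S-polynomials (S(f_1,h_3), S(f_2,h_3)) all reduce to 0 modulo the current basis, so we have a Gröbner basis.
Inter-reduce: drop elements whose leading term is divisible by another's, tail-reduce, and make monic.
Reduced Gröbner basis: {u - 4vw² + vw, v²w⁴ - ½v²w³ + 1/16v²w² + 5/16vw³ + 25/16vw}.
Label its elements g_1 = u - 4vw² + vw, g_2 = v²w⁴ - ½v²w³ + 1/16v²w² + 5/16vw³ + 25/16vw.

Reduce p = 5/4u - 5vw² + 5/4vw + 6 modulo G:
  leading term u: subtract (5/4)·g_1 from 5/4u - 5vw² + 5/4vw + 6 → 6
  leading term 1: no divisor's leading term divides it; move 6 to the remainder.
  normal form = 6.
The normal form is nonzero, so p ∉ I. Since p minus its normal form lies in I, I + (p) = I + (r) where r = 6; decide whether this ideal is the whole ring.
Here r = 6 is a nonzero constant, hence a unit: 1 ∈ I + (p), the Gröbner basis of I + (p) is {1}, and the enlarged system has no common solution — adjoining p is inconsistent.

The remainder on division by a Gröbner basis is unique — it is the normal form.

Adjoining 5/4u - 5vw² + 5/4vw + 6 makes the ideal the whole ring: the system is inconsistent.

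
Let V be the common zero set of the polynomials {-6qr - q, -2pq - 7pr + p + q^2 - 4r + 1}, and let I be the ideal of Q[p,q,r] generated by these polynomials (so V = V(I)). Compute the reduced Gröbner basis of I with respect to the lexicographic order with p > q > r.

f_1 = -6qr - q, LT = qr.
f_2 = -2pq - 7pr + p + q^2 - 4r + 1, LT = pq.

S(f_1,f_2): lcm = pqr. S = 1/6pq - 7/2pr^2 + 1/2pr + 1/2q^2r - 2r^2 + 1/2r.
  leading term pq: subtract (-1/12)·f_2 from 1/6pq - 7/2pr^2 + 1/2pr + 1/2q^2r - 2r^2 + 1/2r → -7/2pr^2 - 1/12pr + 1/12p + 1/2q^2r + 1/12q^2 - 2r^2 + 1/6r + 1/12
  leading term pr^2: no divisor's leading term divides it; move -7/2pr^2 to the remainder.
  leading term pr: no divisor's leading term divides it; move -1/12pr to the remainder.
  leading term p: no divisor's leading term divides it; move 1/12p to the remainder.
  leading term q^2r: subtract (-1/12q)·f_1 from 1/2q^2r + 1/12q^2 - 2r^2 + 1/6r + 1/12 → -2r^2 + 1/6r + 1/12
  leading term r^2: no divisor's leading term divides it; move -2r^2 to the remainder.
  leading term r: no divisor's leading term divides it; move 1/6r to the remainder.
  leading term 1: no divisor's leading term divides it; move 1/12 to the remainder.
  remainder -7/2pr^2 - 1/12pr + 1/12p - 2r^2 + 1/6r + 1/12 ≠ 0; add g_3 = -7/2pr^2 - 1/12pr + 1/12p - 2r^2 + 1/6r + 1/12 to the basis.

S(f_1,g_3): lcm = pqr^2. S = 1/7pqr + 1/42pq - 4/7qr^2 + 1/21qr + 1/42q.
  leading term pqr: subtract (-1/42p)·f_1 from 1/7pqr + 1/42pq - 4/7qr^2 + 1/21qr + 1/42q → -4/7qr^2 + 1/21qr + 1/42q
  leading term qr^2: subtract (2/21r)·f_1 from -4/7qr^2 + 1/21qr + 1/42q → 1/7qr + 1/42q
  leading term qr: subtract (-1/42)·f_1 from 1/7qr + 1/42q → 0
  remainder 0.

S(f_2,g_3): lcm = pqr^2. S = -1/42pqr + 1/42pq + 7/2pr^3 - 1/2pr^2 - 1/2q^2r^2 - 4/7qr^2 + 1/21qr + 1/42q + 2r^3 - 1/2r^2.
  leading term pqr: subtract (1/252p)·f_1 from -1/42pqr + 1/42pq + 7/2pr^3 - 1/2pr^2 - 1/2q^2r^2 - 4/7qr^2 + 1/21qr + 1/42q + 2r^3 - 1/2r^2 → 1/36pq + 7/2pr^3 - 1/2pr^2 - 1/2q^2r^2 - 4/7qr^2 + 1/21qr + 1/42q + 2r^3 - 1/2r^2
  leading term pq: subtract (-1/72)·f_2 from 1/36pq + 7/2pr^3 - 1/2pr^2 - 1/2q^2r^2 - 4/7qr^2 + 1/21qr + 1/42q + 2r^3 - 1/2r^2 → 7/2pr^3 - 1/2pr^2 - 7/72pr + 1/72p - 1/2q^2r^2 + 1/72q^2 - 4/7qr^2 + 1/21qr + 1/42q + 2r^3 - 1/2r^2 - 1/18r + 1/72
  leading term pr^3: subtract (-r)·g_3 from 7/2pr^3 - 1/2pr^2 - 7/72pr + 1/72p - 1/2q^2r^2 + 1/72q^2 - 4/7qr^2 + 1/21qr + 1/42q + 2r^3 - 1/2r^2 - 1/18r + 1/72 → -7/12pr^2 - 1/72pr + 1/72p - 1/2q^2r^2 + 1/72q^2 - 4/7qr^2 + 1/21qr + 1/42q - 1/3r^2 + 1/36r + 1/72
  leading term pr^2: subtract (1/6)·g_3 from -7/12pr^2 - 1/72pr + 1/72p - 1/2q^2r^2 + 1/72q^2 - 4/7qr^2 + 1/21qr + 1/42q - 1/3r^2 + 1/36r + 1/72 → -1/2q^2r^2 + 1/72q^2 - 4/7qr^2 + 1/21qr + 1/42q
  leading term q^2r^2: subtract (1/12qr)·f_1 from -1/2q^2r^2 + 1/72q^2 - 4/7qr^2 + 1/21qr + 1/42q → 1/12q^2r + 1/72q^2 - 4/7qr^2 + 1/21qr + 1/42q
  leading term q^2r: subtract (-1/72q)·f_1 from 1/12q^2r + 1/72q^2 - 4/7qr^2 + 1/21qr + 1/42q → -4/7qr^2 + 1/21qr + 1/42q
  leading term qr^2: subtract (2/21r)·f_1 from -4/7qr^2 + 1/21qr + 1/42q → 1/7qr + 1/42q
  leading term qr: subtract (-1/42)·f_1 from 1/7qr + 1/42q → 0
  remainder 0.

Every S-polynomial of the final basis reduces to 0, so we have a Gröbner basis.

G = {pq + 7/2pr - 1/2p - 1/2q^2 + 2r - 1/2, pr^2 + 1/42pr - 1/42p + 4/7r^2 - 1/21r - 1/42, qr + 1/6q}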